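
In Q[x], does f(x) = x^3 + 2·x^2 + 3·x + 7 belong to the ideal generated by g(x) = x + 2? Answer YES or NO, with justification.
In Q[x] the ideal (g) consists of all multiples of g, so f ∈ (g) iff g | f, i.e. iff the remainder of f on division by g is 0. Divide f by g (g is monic, so eliminate the leading term of the running remainder at each step):
  leading term x^3: subtract (x^2)·g(x) = x^3 + 2·x^2, leaving 3·x + 7
  leading term 3·x: subtract (3)·g(x) = 3·x + 6, leaving 1
The remainder r(x) = 1 ≠ 0 (and deg r < deg g), so g ∤ f, i.e. f ∉ (g).

Final answer: NO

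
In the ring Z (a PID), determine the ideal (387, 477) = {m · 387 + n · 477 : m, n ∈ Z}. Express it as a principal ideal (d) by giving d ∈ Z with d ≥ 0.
In the PID Z, (a, b) is generated by gcd(a, b). Compute gcd(477, 387) with the extended Euclidean algorithm, tracking rows (r, s, t) with s·477 + t·387 = r:
  row A: (477, 1, 0)   [1·477 + 0·387 = 477]
  row B: (387, 0, 1)   [0·477 + 1·387 = 387]
  477 = 1·387 + 90   → row C = row A − 1·row B = (90, 1, −1)   [check: 1·477 − 1·387 = 90]
  387 = 4·90 + 27   → row D = row B − 4·row C = (27, −4, 5)   [check: −4·477 + 5·387 = 27]
  90 = 3·27 + 9   → row E = row C − 3·row D = (9, 13, −16)   [check: 13·477 − 16·387 = 9]
  27 = 3·9 + 0   → remainder 0, stop. gcd = 9 (last nonzero row E).
So gcd(387, 477) = 9, with Bézout identity 13·477 − 16·387 = 9. Containment (⊇): the Bézout identity exhibits 9 as an element of (387, 477), giving (9) ⊆ (387, 477). Containment (⊆): since 9 | 387 and 9 | 477 (387 = 9·43, 477 = 9·53), every Z-linear combination of 387 and 477 is divisible by 9, so (387, 477) ⊆ (9). Therefore (387, 477) = (9), d = 9.

Final answer: (387, 477) = (9); d = 9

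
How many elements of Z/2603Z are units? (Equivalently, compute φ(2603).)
Z/2603Z has φ(2603) = 2448 units

An element a ∈ Z/2603Z is a unit iff gcd(a, 2603) = 1, so the number of units is φ(2603). φ is multiplicative, with φ(p^e) = p^e − p^(e−1). Factorise 2603 = 19 · 137. Then
  φ(2603) = (19 − 1) · (137 − 1) = 18 · 136 = 2448.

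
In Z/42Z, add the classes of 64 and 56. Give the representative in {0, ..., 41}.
36

Reduce the summands first: 64 ≡ 22, 56 ≡ 14 (mod 42), so 64 + 56 ≡ 22 + 14 (mod 42). 22 + 14 = 36; 36 = 0·42 + 36, so (64 + 56) mod 42 = 36.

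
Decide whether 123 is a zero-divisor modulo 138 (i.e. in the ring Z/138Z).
YES

gcd(123, 138) = 3 > 1, so 123 is not a unit in Z/138Z. In Z/nZ every nonzero non-unit is a zero-divisor: explicitly, take b = 138/gcd = 46 ≠ 0 (mod 138); then 123·46 = 5658 = 41·138, i.e. 123·46 ≡ 0 (mod 138). So 123 is a zero-divisor.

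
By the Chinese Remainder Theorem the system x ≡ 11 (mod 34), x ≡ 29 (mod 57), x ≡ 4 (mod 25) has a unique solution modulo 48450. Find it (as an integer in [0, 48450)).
x ≡ 8579 (mod 48450); the representative in [0, 48450) is 8579

The moduli 34, 57, 25 are pairwise coprime, so by the CRT there is a unique solution mod 34·57·25 = 48450.
Solve by successive substitution. Start with x ≡ 11 (mod 34).
  Combine with x ≡ 29 (mod 57): write x = 11 + 34·t and require 11 + 34·t ≡ 29 (mod 57), i.e. 34·t ≡ 29 − 11 ≡ 18 (mod 57). Since 34^(−1) ≡ 52 (mod 57), t ≡ 52·18 ≡ 24 (mod 57). So x ≡ 11 + 34·24 = 827 (mod 1938).
  Combine with x ≡ 4 (mod 25): write x = 827 + 1938·t and require 827 + 1938·t ≡ 4 (mod 25), i.e. 1938·t ≡ 4 − 827 ≡ 2 (mod 25). Since 1938^(−1) ≡ 2 (mod 25) (1938 ≡ 13 (mod 25)), t ≡ 2·2 ≡ 4 (mod 25). So x ≡ 827 + 1938·4 = 8579 (mod 48450).
Unique solution in [0, 48450): x = 8579.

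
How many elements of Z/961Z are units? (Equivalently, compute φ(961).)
Z/961Z has φ(961) = 930 units

An element a ∈ Z/961Z is a unit iff gcd(a, 961) = 1, so the number of units is φ(961). φ is multiplicative, with φ(p^e) = p^e − p^(e−1). Factorise 961 = 31^2. Then
  φ(961) = (31^2 − 31^1) = 930 = 930.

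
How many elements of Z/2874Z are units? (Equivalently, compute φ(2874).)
Z/2874Z has φ(2874) = 956 units

An element a ∈ Z/2874Z is a unit iff gcd(a, 2874) = 1, so the number of units is φ(2874). φ is multiplicative, with φ(p^e) = p^e − p^(e−1). Factorise 2874 = 2 · 3 · 479. Then
  φ(2874) = (2 − 1) · (3 − 1) · (479 − 1) = 1 · 2 · 478 = 956.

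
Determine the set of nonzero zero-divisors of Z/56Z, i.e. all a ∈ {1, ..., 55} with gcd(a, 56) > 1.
An element a ∈ Z/56Z (with a ≠ 0) is a zero-divisor iff gcd(a, 56) > 1 (because a is a unit precisely when gcd(a, n) = 1, and in Z/nZ every nonzero, non-unit element is a zero-divisor). Scan a = 1, ..., 55 and keep those with gcd(a, 56) > 1:
  gcd(2, 56) = 2, gcd(4, 56) = 4, gcd(6, 56) = 2, gcd(7, 56) = 7, gcd(8, 56) = 8, gcd(10, 56) = 2, gcd(12, 56) = 4, gcd(14, 56) = 14, gcd(16, 56) = 8, gcd(18, 56) = 2, gcd(20, 56) = 4, gcd(21, 56) = 7, gcd(22, 56) = 2, gcd(24, 56) = 8, gcd(26, 56) = 2, gcd(28, 56) = 28, gcd(30, 56) = 2, gcd(32, 56) = 8, gcd(34, 56) = 2, gcd(35, 56) = 7, gcd(36, 56) = 4, gcd(38, 56) = 2, gcd(40, 56) = 8, gcd(42, 56) = 14, gcd(44, 56) = 4, gcd(46, 56) = 2, gcd(48, 56) = 8, gcd(49, 56) = 7, gcd(50, 56) = 2, gcd(52, 56) = 4, gcd(54, 56) = 2.
All other a ∈ {1, ..., 55} have gcd(a, 56) = 1 and are units. So the nonzero zero-divisors are exactly the 31 values of a appearing in this scan.

Final answer: nonzero zero-divisors of Z/56Z = {2, 4, 6, 7, 8, 10, 12, 14, 16, 18, 20, 21, 22, 24, 26, 28, 30, 32, 34, 35, 36, 38, 40, 42, 44, 46, 48, 49, 50, 52, 54}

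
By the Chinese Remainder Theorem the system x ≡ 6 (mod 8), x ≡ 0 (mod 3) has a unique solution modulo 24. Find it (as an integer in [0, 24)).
The moduli 8, 3 are pairwise coprime, so by the CRT there is a unique solution mod 8·3 = 24.
Solve by successive substitution. Start with x ≡ 6 (mod 8).
  Combine with x ≡ 0 (mod 3): write x = 6 + 8·t and require 6 + 8·t ≡ 0 (mod 3), i.e. 8·t ≡ 0 − 6 ≡ 0 (mod 3). Since 8^(−1) ≡ 2 (mod 3) (8 ≡ 2 (mod 3)), t ≡ 2·0 ≡ 0 (mod 3). So x ≡ 6 + 8·0 = 6 (mod 24).
Unique solution in [0, 24): x = 6.

Final answer: x ≡ 6 (mod 24); the representative in [0, 24) is 6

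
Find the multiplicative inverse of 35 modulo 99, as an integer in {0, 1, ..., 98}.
35^(−1) ≡ 17 (mod 99)

Apply the extended Euclidean algorithm to (99, 35), tracking rows (r, s, t) with s·99 + t·35 = r. Each division r_prev = q·r_cur + r_new produces the new row as (previous row) − q·(current row):
  row A: (99, 1, 0)   [1·99 + 0·35 = 99]
  row B: (35, 0, 1)   [0·99 + 1·35 = 35]
  99 = 2·35 + 29   → row C = row A − 2·row B = (29, 1, −2)   [check: 1·99 − 2·35 = 29]
  35 = 1·29 + 6   → row D = row B − 1·row C = (6, −1, 3)   [check: −1·99 + 3·35 = 6]
  29 = 4·6 + 5   → row E = row C − 4·row D = (5, 5, −14)   [check: 5·99 − 14·35 = 5]
  6 = 1·5 + 1   → row F = row D − 1·row E = (1, −6, 17)   [check: −6·99 + 17·35 = 1]
  5 = 5·1 + 0   → remainder 0, stop. gcd = 1 (last nonzero row F).
The gcd is 1, so 35 is invertible mod 99. The last nonzero row gives −6·99 + 17·35 = 1, so t = 17. So 35^(−1) ≡ 17 (mod 99). Verify: 35 · 17 = 595 ≡ 1 (mod 99). ✓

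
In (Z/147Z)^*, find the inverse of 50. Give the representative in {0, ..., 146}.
Apply the extended Euclidean algorithm to (147, 50), tracking rows (r, s, t) with s·147 + t·50 = r. Each division r_prev = q·r_cur + r_new produces the new row as (previous row) − q·(current row):
  row A: (147, 1, 0)   [1·147 + 0·50 = 147]
  row B: (50, 0, 1)   [0·147 + 1·50 = 50]
  147 = 2·50 + 47   → row C = row A − 2·row B = (47, 1, −2)   [check: 1·147 − 2·50 = 47]
  50 = 1·47 + 3   → row D = row B − 1·row C = (3, −1, 3)   [check: −1·147 + 3·50 = 3]
  47 = 15·3 + 2   → row E = row C − 15·row D = (2, 16, −47)   [check: 16·147 − 47·50 = 2]
  3 = 1·2 + 1   → row F = row D − 1·row E = (1, −17, 50)   [check: −17·147 + 50·50 = 1]
  2 = 2·1 + 0   → remainder 0, stop. gcd = 1 (last nonzero row F).
The gcd is 1, so 50 is invertible mod 147. The last nonzero row gives −17·147 + 50·50 = 1, so t = 50. So 50^(−1) ≡ 50 (mod 147). Verify: 50 · 50 = 2500 ≡ 1 (mod 147). ✓

Final answer: 50^(−1) ≡ 50 (mod 147)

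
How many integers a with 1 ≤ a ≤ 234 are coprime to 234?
72

The number of a ∈ {1, ..., 234} with gcd(a, 234) = 1 is by definition Euler's totient φ(234). φ is multiplicative, with φ(p^e) = p^e − p^(e−1). Factorise 234 = 2 · 3^2 · 13. Then
  φ(234) = (2 − 1) · (3^2 − 3^1) · (13 − 1) = 1 · 6 · 12 = 72.
So there are 72 such integers.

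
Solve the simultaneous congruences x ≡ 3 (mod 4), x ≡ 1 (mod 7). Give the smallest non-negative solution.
x ≡ 15 (mod 28); the representative in [0, 28) is 15

The moduli 4, 7 are pairwise coprime, so by the CRT there is a unique solution mod 4·7 = 28.
Solve by successive substitution. Start with x ≡ 3 (mod 4).
  Combine with x ≡ 1 (mod 7): write x = 3 + 4·t and require 3 + 4·t ≡ 1 (mod 7), i.e. 4·t ≡ 1 − 3 ≡ 5 (mod 7). Since 4^(−1) ≡ 2 (mod 7), t ≡ 2·5 ≡ 3 (mod 7). So x ≡ 3 + 4·3 = 15 (mod 28).
Unique solution in [0, 28): x = 15.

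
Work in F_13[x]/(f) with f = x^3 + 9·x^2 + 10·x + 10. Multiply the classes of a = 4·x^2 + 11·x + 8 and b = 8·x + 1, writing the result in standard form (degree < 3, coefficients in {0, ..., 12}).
Multiply as integer polynomials: a · b = 32·x^3 + 92·x^2 + 75·x + 8. Reducing coefficients mod 13: a · b ≡ 6·x^3 + x^2 + 10·x + 8. Now divide by f(x) = x^3 + 9·x^2 + 10·x + 10 in F_13[x], eliminating the leading term at each step:
  leading term 6·x^3: subtract (6)·f(x) = 6·x^3 + 2·x^2 + 8·x + 8, leaving 12·x^2 + 2·x (coefficients mod 13)
The degree is now < 3, so this is the remainder. Hence a · b ≡ 12·x^2 + 2·x in F_13[x]/(f).

Final answer: a · b ≡ 12·x^2 + 2·x (mod f(x))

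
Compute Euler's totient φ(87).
φ is multiplicative, with φ(p^e) = p^e − p^(e−1). Factorise 87 = 3 · 29. Then
  φ(87) = (3 − 1) · (29 − 1) = 2 · 28 = 56.

Final answer: φ(87) = 56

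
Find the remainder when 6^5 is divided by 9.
0

Use repeated squaring. Binary(5) = 101. Walk through the bits of the exponent 5 left-to-right: at each bit after the leading one, square the running value, then multiply by 6 if the bit is 1 (always reducing mod 9):
  bit 1 = 1 (leading): start with 6.
  bit 2 = 0: square 6^2 = 36 ≡ 0 (mod 9).
  bit 3 = 1: square 0^2 = 0; bit is 1, so multiply 0·6 = 0 (mod 9).
Final value: 6^5 ≡ 0 (mod 9).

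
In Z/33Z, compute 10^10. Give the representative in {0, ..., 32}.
Use repeated squaring. Binary(10) = 1010. Walk through the bits of the exponent 10 left-to-right: at each bit after the leading one, square the running value, then multiply by 10 if the bit is 1 (always reducing mod 33):
  bit 1 = 1 (leading): start with 10.
  bit 2 = 0: square 10^2 = 100 ≡ 1 (mod 33).
  bit 3 = 1: square 1^2 = 1; bit is 1, so multiply 1·10 = 10 (mod 33).
  bit 4 = 0: square 10^2 = 100 ≡ 1 (mod 33).
Final value: 10^10 ≡ 1 (mod 33).

Final answer: 1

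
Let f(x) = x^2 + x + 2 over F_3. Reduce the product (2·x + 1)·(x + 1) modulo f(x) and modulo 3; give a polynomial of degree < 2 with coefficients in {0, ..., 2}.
a · b ≡ x (mod f(x))

Multiply as integer polynomials: a · b = 2·x^2 + 3·x + 1. Reducing coefficients mod 3: a · b ≡ 2·x^2 + 1. Now divide by f(x) = x^2 + x + 2 in F_3[x], eliminating the leading term at each step:
  leading term 2·x^2: subtract (2)·f(x) = 2·x^2 + 2·x + 1, leaving x (coefficients mod 3)
The degree is now < 2, so this is the remainder. Hence a · b ≡ x in F_3[x]/(f).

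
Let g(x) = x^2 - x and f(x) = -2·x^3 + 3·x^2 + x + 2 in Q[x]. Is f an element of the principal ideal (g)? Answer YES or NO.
In Q[x] the ideal (g) consists of all multiples of g, so f ∈ (g) iff g | f, i.e. iff the remainder of f on division by g is 0. Divide f by g (g is monic, so eliminate the leading term of the running remainder at each step):
  leading term -2·x^3: subtract (-2·x)·g(x) = -2·x^3 + 2·x^2, leaving x^2 + x + 2
  leading term x^2: subtract (1)·g(x) = x^2 - x, leaving 2·x + 2
The remainder r(x) = 2·x + 2 ≠ 0 (and deg r < deg g), so g ∤ f, i.e. f ∉ (g).

Final answer: NO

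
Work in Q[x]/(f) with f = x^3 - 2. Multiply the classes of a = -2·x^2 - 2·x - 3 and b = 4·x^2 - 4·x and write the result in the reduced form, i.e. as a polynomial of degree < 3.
First multiply in Q[x] without reducing: a · b = -8·x^4 - 4·x^2 + 12·x. Now divide by f(x) = x^3 - 2, eliminating the leading term at each step:
  leading term -8·x^4: subtract (-8·x)·f(x) = -8·x^4 + 16·x, leaving -4·x^2 - 4·x
The degree is now < 3, so this is the remainder. Hence a · b ≡ -4·x^2 - 4·x in Q[x]/(f).

Final answer: a · b ≡ -4·x^2 - 4·x (mod f(x))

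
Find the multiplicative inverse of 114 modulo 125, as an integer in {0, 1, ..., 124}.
114^(−1) ≡ 34 (mod 125)

Apply the extended Euclidean algorithm to (125, 114), tracking rows (r, s, t) with s·125 + t·114 = r. Each division r_prev = q·r_cur + r_new produces the new row as (previous row) − q·(current row):
  row A: (125, 1, 0)   [1·125 + 0·114 = 125]
  row B: (114, 0, 1)   [0·125 + 1·114 = 114]
  125 = 1·114 + 11   → row C = row A − 1·row B = (11, 1, −1)   [check: 1·125 − 1·114 = 11]
  114 = 10·11 + 4   → row D = row B − 10·row C = (4, −10, 11)   [check: −10·125 + 11·114 = 4]
  11 = 2·4 + 3   → row E = row C − 2·row D = (3, 21, −23)   [check: 21·125 − 23·114 = 3]
  4 = 1·3 + 1   → row F = row D − 1·row E = (1, −31, 34)   [check: −31·125 + 34·114 = 1]
  3 = 3·1 + 0   → remainder 0, stop. gcd = 1 (last nonzero row F).
The gcd is 1, so 114 is invertible mod 125. The last nonzero row gives −31·125 + 34·114 = 1, so t = 34. So 114^(−1) ≡ 34 (mod 125). Verify: 114 · 34 = 3876 ≡ 1 (mod 125). ✓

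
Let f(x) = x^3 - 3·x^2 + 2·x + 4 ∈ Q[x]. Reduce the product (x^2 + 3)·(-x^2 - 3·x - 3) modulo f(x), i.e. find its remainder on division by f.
First multiply in Q[x] without reducing: a · b = -x^4 - 3·x^3 - 6·x^2 - 9·x - 9. Now divide by f(x) = x^3 - 3·x^2 + 2·x + 4, eliminating the leading term at each step:
  leading term -x^4: subtract (-x)·f(x) = -x^4 + 3·x^3 - 2·x^2 - 4·x, leaving -6·x^3 - 4·x^2 - 5·x - 9
  leading term -6·x^3: subtract (-6)·f(x) = -6·x^3 + 18·x^2 - 12·x - 24, leaving -22·x^2 + 7·x + 15
The degree is now < 3, so this is the remainder. Hence a · b ≡ -22·x^2 + 7·x + 15 in Q[x]/(f).

Final answer: a · b ≡ -22·x^2 + 7·x + 15 (mod f(x))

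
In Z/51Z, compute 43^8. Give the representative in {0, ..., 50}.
Use repeated squaring. Binary(8) = 1000. Walk through the bits of the exponent 8 left-to-right: at each bit after the leading one, square the running value, then multiply by 43 if the bit is 1 (always reducing mod 51):
  bit 1 = 1 (leading): start with 43.
  bit 2 = 0: square 43^2 = 1849 ≡ 13 (mod 51).
  bit 3 = 0: square 13^2 = 169 ≡ 16 (mod 51).
  bit 4 = 0: square 16^2 = 256 ≡ 1 (mod 51).
Final value: 43^8 ≡ 1 (mod 51).

Final answer: 1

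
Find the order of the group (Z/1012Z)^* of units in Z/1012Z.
|(Z/1012Z)^*| = 440

(Z/1012Z)^* consists of the classes a with gcd(a, 1012) = 1, so its order is φ(1012). φ is multiplicative, with φ(p^e) = p^e − p^(e−1). Factorise 1012 = 2^2 · 11 · 23. Then
  φ(1012) = (2^2 − 2^1) · (11 − 1) · (23 − 1) = 2 · 10 · 22 = 440.
Thus |(Z/1012Z)^*| = 440.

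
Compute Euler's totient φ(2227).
φ is multiplicative, with φ(p^e) = p^e − p^(e−1). Factorise 2227 = 17 · 131. Then
  φ(2227) = (17 − 1) · (131 − 1) = 16 · 130 = 2080.

Final answer: φ(2227) = 2080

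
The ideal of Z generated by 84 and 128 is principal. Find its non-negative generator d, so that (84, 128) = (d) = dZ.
(84, 128) = (4); d = 4

In the PID Z, (a, b) is generated by gcd(a, b). Compute gcd(128, 84) with the extended Euclidean algorithm, tracking rows (r, s, t) with s·128 + t·84 = r:
  row A: (128, 1, 0)   [1·128 + 0·84 = 128]
  row B: (84, 0, 1)   [0·128 + 1·84 = 84]
  128 = 1·84 + 44   → row C = row A − 1·row B = (44, 1, −1)   [check: 1·128 − 1·84 = 44]
  84 = 1·44 + 40   → row D = row B − 1·row C = (40, −1, 2)   [check: −1·128 + 2·84 = 40]
  44 = 1·40 + 4   → row E = row C − 1·row D = (4, 2, −3)   [check: 2·128 − 3·84 = 4]
  40 = 10·4 + 0   → remainder 0, stop. gcd = 4 (last nonzero row E).
So gcd(84, 128) = 4, with Bézout identity 2·128 − 3·84 = 4. Containment (⊇): the Bézout identity exhibits 4 as an element of (84, 128), giving (4) ⊆ (84, 128). Containment (⊆): since 4 | 84 and 4 | 128 (84 = 4·21, 128 = 4·32), every Z-linear combination of 84 and 128 is divisible by 4, so (84, 128) ⊆ (4). Therefore (84, 128) = (4), d = 4.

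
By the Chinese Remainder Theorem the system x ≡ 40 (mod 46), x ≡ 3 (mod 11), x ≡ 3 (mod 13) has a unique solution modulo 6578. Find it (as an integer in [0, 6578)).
x ≡ 5008 (mod 6578); the representative in [0, 6578) is 5008

The moduli 46, 11, 13 are pairwise coprime, so by the CRT there is a unique solution mod 46·11·13 = 6578.
Solve by successive substitution. Start with x ≡ 40 (mod 46).
  Combine with x ≡ 3 (mod 11): write x = 40 + 46·t and require 40 + 46·t ≡ 3 (mod 11), i.e. 46·t ≡ 3 − 40 ≡ 7 (mod 11). Since 46^(−1) ≡ 6 (mod 11) (46 ≡ 2 (mod 11)), t ≡ 6·7 ≡ 9 (mod 11). So x ≡ 40 + 46·9 = 454 (mod 506).
  Combine with x ≡ 3 (mod 13): write x = 454 + 506·t and require 454 + 506·t ≡ 3 (mod 13), i.e. 506·t ≡ 3 − 454 ≡ 4 (mod 13). Since 506^(−1) ≡ 12 (mod 13) (506 ≡ 12 (mod 13)), t ≡ 12·4 ≡ 9 (mod 13). So x ≡ 454 + 506·9 = 5008 (mod 6578).
Unique solution in [0, 6578): x = 5008.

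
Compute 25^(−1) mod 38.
25^(−1) ≡ 35 (mod 38)

Apply the extended Euclidean algorithm to (38, 25), tracking rows (r, s, t) with s·38 + t·25 = r. Each division r_prev = q·r_cur + r_new produces the new row as (previous row) − q·(current row):
  row A: (38, 1, 0)   [1·38 + 0·25 = 38]
  row B: (25, 0, 1)   [0·38 + 1·25 = 25]
  38 = 1·25 + 13   → row C = row A − 1·row B = (13, 1, −1)   [check: 1·38 − 1·25 = 13]
  25 = 1·13 + 12   → row D = row B − 1·row C = (12, −1, 2)   [check: −1·38 + 2·25 = 12]
  13 = 1·12 + 1   → row E = row C − 1·row D = (1, 2, −3)   [check: 2·38 − 3·25 = 1]
  12 = 12·1 + 0   → remainder 0, stop. gcd = 1 (last nonzero row E).
The gcd is 1, so 25 is invertible mod 38. The last nonzero row gives 2·38 − 3·25 = 1, so t = −3. So 25^(−1) ≡ −3 ≡ 35 (mod 38). Verify: 25 · 35 = 875 ≡ 1 (mod 38). ✓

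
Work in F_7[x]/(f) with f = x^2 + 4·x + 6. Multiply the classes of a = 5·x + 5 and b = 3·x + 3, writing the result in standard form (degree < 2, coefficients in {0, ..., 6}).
a · b ≡ 5·x + 2 (mod f(x))

Multiply as integer polynomials: a · b = 15·x^2 + 30·x + 15. Reducing coefficients mod 7: a · b ≡ x^2 + 2·x + 1. Now divide by f(x) = x^2 + 4·x + 6 in F_7[x], eliminating the leading term at each step:
  leading term x^2: subtract (1)·f(x) = x^2 + 4·x + 6, leaving 5·x + 2 (coefficients mod 7)
The degree is now < 2, so this is the remainder. Hence a · b ≡ 5·x + 2 in F_7[x]/(f).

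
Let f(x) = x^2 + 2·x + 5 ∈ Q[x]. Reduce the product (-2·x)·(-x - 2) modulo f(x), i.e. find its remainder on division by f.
a · b ≡ -10 (mod f(x))

First multiply in Q[x] without reducing: a · b = 2·x^2 + 4·x. Now divide by f(x) = x^2 + 2·x + 5, eliminating the leading term at each step:
  leading term 2·x^2: subtract (2)·f(x) = 2·x^2 + 4·x + 10, leaving -10
The degree is now < 2, so this is the remainder. Hence a · b ≡ -10 in Q[x]/(f).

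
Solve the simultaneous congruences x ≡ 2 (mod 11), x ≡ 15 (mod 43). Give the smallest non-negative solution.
x ≡ 101 (mod 473); the representative in [0, 473) is 101

The moduli 11, 43 are pairwise coprime, so by the CRT there is a unique solution mod 11·43 = 473.
Solve by successive substitution. Start with x ≡ 2 (mod 11).
  Combine with x ≡ 15 (mod 43): write x = 2 + 11·t and require 2 + 11·t ≡ 15 (mod 43), i.e. 11·t ≡ 15 − 2 ≡ 13 (mod 43). Since 11^(−1) ≡ 4 (mod 43), t ≡ 4·13 ≡ 9 (mod 43). So x ≡ 2 + 11·9 = 101 (mod 473).
Unique solution in [0, 473): x = 101.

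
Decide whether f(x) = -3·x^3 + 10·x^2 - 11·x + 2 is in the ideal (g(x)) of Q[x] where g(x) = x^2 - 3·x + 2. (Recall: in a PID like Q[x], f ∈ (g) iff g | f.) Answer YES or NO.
In Q[x] the ideal (g) consists of all multiples of g, so f ∈ (g) iff g | f, i.e. iff the remainder of f on division by g is 0. Divide f by g (g is monic, so eliminate the leading term of the running remainder at each step):
  leading term -3·x^3: subtract (-3·x)·g(x) = -3·x^3 + 9·x^2 - 6·x, leaving x^2 - 5·x + 2
  leading term x^2: subtract (1)·g(x) = x^2 - 3·x + 2, leaving -2·x
The remainder r(x) = -2·x ≠ 0 (and deg r < deg g), so g ∤ f, i.e. f ∉ (g).

Final answer: NO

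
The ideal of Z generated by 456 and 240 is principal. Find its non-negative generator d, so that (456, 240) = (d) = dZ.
In the PID Z, (a, b) is generated by gcd(a, b). Compute gcd(456, 240) with the extended Euclidean algorithm, tracking rows (r, s, t) with s·456 + t·240 = r:
  row A: (456, 1, 0)   [1·456 + 0·240 = 456]
  row B: (240, 0, 1)   [0·456 + 1·240 = 240]
  456 = 1·240 + 216   → row C = row A − 1·row B = (216, 1, −1)   [check: 1·456 − 1·240 = 216]
  240 = 1·216 + 24   → row D = row B − 1·row C = (24, −1, 2)   [check: −1·456 + 2·240 = 24]
  216 = 9·24 + 0   → remainder 0, stop. gcd = 24 (last nonzero row D).
So gcd(456, 240) = 24, with Bézout identity −1·456 + 2·240 = 24. Containment (⊇): the Bézout identity exhibits 24 as an element of (456, 240), giving (24) ⊆ (456, 240). Containment (⊆): since 24 | 456 and 24 | 240 (456 = 24·19, 240 = 24·10), every Z-linear combination of 456 and 240 is divisible by 24, so (456, 240) ⊆ (24). Therefore (456, 240) = (24), d = 24.

Final answer: (456, 240) = (24); d = 24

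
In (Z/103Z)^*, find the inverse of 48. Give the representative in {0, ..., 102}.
Apply the extended Euclidean algorithm to (103, 48), tracking rows (r, s, t) with s·103 + t·48 = r. Each division r_prev = q·r_cur + r_new produces the new row as (previous row) − q·(current row):
  row A: (103, 1, 0)   [1·103 + 0·48 = 103]
  row B: (48, 0, 1)   [0·103 + 1·48 = 48]
  103 = 2·48 + 7   → row C = row A − 2·row B = (7, 1, −2)   [check: 1·103 − 2·48 = 7]
  48 = 6·7 + 6   → row D = row B − 6·row C = (6, −6, 13)   [check: −6·103 + 13·48 = 6]
  7 = 1·6 + 1   → row E = row C − 1·row D = (1, 7, −15)   [check: 7·103 − 15·48 = 1]
  6 = 6·1 + 0   → remainder 0, stop. gcd = 1 (last nonzero row E).
The gcd is 1, so 48 is invertible mod 103. The last nonzero row gives 7·103 − 15·48 = 1, so t = −15. So 48^(−1) ≡ −15 ≡ 88 (mod 103). Verify: 48 · 88 = 4224 ≡ 1 (mod 103). ✓

Final answer: 48^(−1) ≡ 88 (mod 103)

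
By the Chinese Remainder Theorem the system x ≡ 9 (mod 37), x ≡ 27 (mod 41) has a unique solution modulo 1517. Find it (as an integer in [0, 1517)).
The moduli 37, 41 are pairwise coprime, so by the CRT there is a unique solution mod 37·41 = 1517.
Solve by successive substitution. Start with x ≡ 9 (mod 37).
  Combine with x ≡ 27 (mod 41): write x = 9 + 37·t and require 9 + 37·t ≡ 27 (mod 41), i.e. 37·t ≡ 27 − 9 ≡ 18 (mod 41). Since 37^(−1) ≡ 10 (mod 41), t ≡ 10·18 ≡ 16 (mod 41). So x ≡ 9 + 37·16 = 601 (mod 1517).
Unique solution in [0, 1517): x = 601.

Final answer: x ≡ 601 (mod 1517); the representative in [0, 1517) is 601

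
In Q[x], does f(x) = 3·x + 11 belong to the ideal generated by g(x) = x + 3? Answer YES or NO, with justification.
NO

In Q[x] the ideal (g) consists of all multiples of g, so f ∈ (g) iff g | f, i.e. iff the remainder of f on division by g is 0. Divide f by g (g is monic, so eliminate the leading term of the running remainder at each step):
  leading term 3·x: subtract (3)·g(x) = 3·x + 9, leaving 2
The remainder r(x) = 2 ≠ 0 (and deg r < deg g), so g ∤ f, i.e. f ∉ (g).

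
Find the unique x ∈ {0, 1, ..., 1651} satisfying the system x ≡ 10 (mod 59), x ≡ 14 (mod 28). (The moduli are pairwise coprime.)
x ≡ 1190 (mod 1652); the representative in [0, 1652) is 1190

The moduli 59, 28 are pairwise coprime, so by the CRT there is a unique solution mod 59·28 = 1652.
Solve by successive substitution. Start with x ≡ 10 (mod 59).
  Combine with x ≡ 14 (mod 28): write x = 10 + 59·t and require 10 + 59·t ≡ 14 (mod 28), i.e. 59·t ≡ 14 − 10 ≡ 4 (mod 28). Since 59^(−1) ≡ 19 (mod 28) (59 ≡ 3 (mod 28)), t ≡ 19·4 ≡ 20 (mod 28). So x ≡ 10 + 59·20 = 1190 (mod 1652).
Unique solution in [0, 1652): x = 1190.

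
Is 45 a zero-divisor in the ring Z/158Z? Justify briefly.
NO

gcd(45, 158) = 1, so 45 is a unit in Z/158Z (it has a multiplicative inverse). A unit cannot be a zero-divisor: if 45·b ≡ 0 then multiplying both sides by 45^(−1) gives b ≡ 0. So 45 is not a zero-divisor.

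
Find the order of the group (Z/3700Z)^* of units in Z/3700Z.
(Z/3700Z)^* consists of the classes a with gcd(a, 3700) = 1, so its order is φ(3700). φ is multiplicative, with φ(p^e) = p^e − p^(e−1). Factorise 3700 = 2^2 · 5^2 · 37. Then
  φ(3700) = (2^2 − 2^1) · (5^2 − 5^1) · (37 − 1) = 2 · 20 · 36 = 1440.
Thus |(Z/3700Z)^*| = 1440.

Final answer: |(Z/3700Z)^*| = 1440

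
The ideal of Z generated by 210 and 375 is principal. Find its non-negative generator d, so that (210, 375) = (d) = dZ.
In the PID Z, (a, b) is generated by gcd(a, b). Compute gcd(375, 210) with the extended Euclidean algorithm, tracking rows (r, s, t) with s·375 + t·210 = r:
  row A: (375, 1, 0)   [1·375 + 0·210 = 375]
  row B: (210, 0, 1)   [0·375 + 1·210 = 210]
  375 = 1·210 + 165   → row C = row A − 1·row B = (165, 1, −1)   [check: 1·375 − 1·210 = 165]
  210 = 1·165 + 45   → row D = row B − 1·row C = (45, −1, 2)   [check: −1·375 + 2·210 = 45]
  165 = 3·45 + 30   → row E = row C − 3·row D = (30, 4, −7)   [check: 4·375 − 7·210 = 30]
  45 = 1·30 + 15   → row F = row D − 1·row E = (15, −5, 9)   [check: −5·375 + 9·210 = 15]
  30 = 2·15 + 0   → remainder 0, stop. gcd = 15 (last nonzero row F).
So gcd(210, 375) = 15, with Bézout identity −5·375 + 9·210 = 15. Containment (⊇): the Bézout identity exhibits 15 as an element of (210, 375), giving (15) ⊆ (210, 375). Containment (⊆): since 15 | 210 and 15 | 375 (210 = 15·14, 375 = 15·25), every Z-linear combination of 210 and 375 is divisible by 15, so (210, 375) ⊆ (15). Therefore (210, 375) = (15), d = 15.

Final answer: (210, 375) = (15); d = 15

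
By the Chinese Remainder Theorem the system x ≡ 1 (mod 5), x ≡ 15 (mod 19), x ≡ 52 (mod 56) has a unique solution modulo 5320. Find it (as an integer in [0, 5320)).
x ≡ 5316 (mod 5320); the representative in [0, 5320) is 5316

The moduli 5, 19, 56 are pairwise coprime, so by the CRT there is a unique solution mod 5·19·56 = 5320.
Solve by successive substitution. Start with x ≡ 1 (mod 5).
  Combine with x ≡ 15 (mod 19): write x = 1 + 5·t and require 1 + 5·t ≡ 15 (mod 19), i.e. 5·t ≡ 15 − 1 ≡ 14 (mod 19). Since 5^(−1) ≡ 4 (mod 19), t ≡ 4·14 ≡ 18 (mod 19). So x ≡ 1 + 5·18 = 91 (mod 95).
  Combine with x ≡ 52 (mod 56): write x = 91 + 95·t and require 91 + 95·t ≡ 52 (mod 56), i.e. 95·t ≡ 52 − 91 ≡ 17 (mod 56). Since 95^(−1) ≡ 23 (mod 56) (95 ≡ 39 (mod 56)), t ≡ 23·17 ≡ 55 (mod 56). So x ≡ 91 + 95·55 = 5316 (mod 5320).
Unique solution in [0, 5320): x = 5316.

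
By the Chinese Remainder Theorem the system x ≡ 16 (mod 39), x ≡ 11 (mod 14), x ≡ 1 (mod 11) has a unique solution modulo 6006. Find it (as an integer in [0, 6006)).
The moduli 39, 14, 11 are pairwise coprime, so by the CRT there is a unique solution mod 39·14·11 = 6006.
Solve by successive substitution. Start with x ≡ 16 (mod 39).
  Combine with x ≡ 11 (mod 14): write x = 16 + 39·t and require 16 + 39·t ≡ 11 (mod 14), i.e. 39·t ≡ 11 − 16 ≡ 9 (mod 14). Since 39^(−1) ≡ 9 (mod 14) (39 ≡ 11 (mod 14)), t ≡ 9·9 ≡ 11 (mod 14). So x ≡ 16 + 39·11 = 445 (mod 546).
  Combine with x ≡ 1 (mod 11): write x = 445 + 546·t and require 445 + 546·t ≡ 1 (mod 11), i.e. 546·t ≡ 1 − 445 ≡ 7 (mod 11). Since 546^(−1) ≡ 8 (mod 11) (546 ≡ 7 (mod 11)), t ≡ 8·7 ≡ 1 (mod 11). So x ≡ 445 + 546·1 = 991 (mod 6006).
Unique solution in [0, 6006): x = 991.

Final answer: x ≡ 991 (mod 6006); the representative in [0, 6006) is 991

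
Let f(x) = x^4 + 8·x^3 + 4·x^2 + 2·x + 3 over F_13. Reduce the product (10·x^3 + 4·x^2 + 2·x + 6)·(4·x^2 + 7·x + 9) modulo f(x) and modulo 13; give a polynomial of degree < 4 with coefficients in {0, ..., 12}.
a · b ≡ 5·x^3 + 7·x^2 + 5·x + 2 (mod f(x))

Multiply as integer polynomials: a · b = 40·x^5 + 86·x^4 + 126·x^3 + 74·x^2 + 60·x + 54. Reducing coefficients mod 13: a · b ≡ x^5 + 8·x^4 + 9·x^3 + 9·x^2 + 8·x + 2. Now divide by f(x) = x^4 + 8·x^3 + 4·x^2 + 2·x + 3 in F_13[x], eliminating the leading term at each step:
  leading term x^5: subtract (x)·f(x) = x^5 + 8·x^4 + 4·x^3 + 2·x^2 + 3·x, leaving 5·x^3 + 7·x^2 + 5·x + 2 (coefficients mod 13)
The degree is now < 4, so this is the remainder. Hence a · b ≡ 5·x^3 + 7·x^2 + 5·x + 2 in F_13[x]/(f).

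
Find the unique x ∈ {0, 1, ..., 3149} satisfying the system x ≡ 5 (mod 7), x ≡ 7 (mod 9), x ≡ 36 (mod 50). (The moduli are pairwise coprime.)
The moduli 7, 9, 50 are pairwise coprime, so by the CRT there is a unique solution mod 7·9·50 = 3150.
Solve by successive substitution. Start with x ≡ 5 (mod 7).
  Combine with x ≡ 7 (mod 9): write x = 5 + 7·t and require 5 + 7·t ≡ 7 (mod 9), i.e. 7·t ≡ 7 − 5 ≡ 2 (mod 9). Since 7^(−1) ≡ 4 (mod 9), t ≡ 4·2 ≡ 8 (mod 9). So x ≡ 5 + 7·8 = 61 (mod 63).
  Combine with x ≡ 36 (mod 50): write x = 61 + 63·t and require 61 + 63·t ≡ 36 (mod 50), i.e. 63·t ≡ 36 − 61 ≡ 25 (mod 50). Since 63^(−1) ≡ 27 (mod 50) (63 ≡ 13 (mod 50)), t ≡ 27·25 ≡ 25 (mod 50). So x ≡ 61 + 63·25 = 1636 (mod 3150).
Unique solution in [0, 3150): x = 1636.

Final answer: x ≡ 1636 (mod 3150); the representative in [0, 3150) is 1636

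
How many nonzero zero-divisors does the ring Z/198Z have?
In Z/198Z each nonzero element is either a unit (gcd with 198 is 1) or a zero-divisor (gcd > 1). The number of units is φ(198): factorise 198 = 2 · 3^2 · 11, so φ(198) = (2 − 1) · (3^2 − 3^1) · (11 − 1) = 1 · 6 · 10 = 60. The nonzero elements number 198 − 1 = 197. Hence the nonzero zero-divisors number 197 − 60 = 137.

Final answer: Z/198Z has 137 nonzero zero-divisors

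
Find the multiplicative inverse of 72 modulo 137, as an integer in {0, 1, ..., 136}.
Apply the extended Euclidean algorithm to (137, 72), tracking rows (r, s, t) with s·137 + t·72 = r. Each division r_prev = q·r_cur + r_new produces the new row as (previous row) − q·(current row):
  row A: (137, 1, 0)   [1·137 + 0·72 = 137]
  row B: (72, 0, 1)   [0·137 + 1·72 = 72]
  137 = 1·72 + 65   → row C = row A − 1·row B = (65, 1, −1)   [check: 1·137 − 1·72 = 65]
  72 = 1·65 + 7   → row D = row B − 1·row C = (7, −1, 2)   [check: −1·137 + 2·72 = 7]
  65 = 9·7 + 2   → row E = row C − 9·row D = (2, 10, −19)   [check: 10·137 − 19·72 = 2]
  7 = 3·2 + 1   → row F = row D − 3·row E = (1, −31, 59)   [check: −31·137 + 59·72 = 1]
  2 = 2·1 + 0   → remainder 0, stop. gcd = 1 (last nonzero row F).
The gcd is 1, so 72 is invertible mod 137. The last nonzero row gives −31·137 + 59·72 = 1, so t = 59. So 72^(−1) ≡ 59 (mod 137). Verify: 72 · 59 = 4248 ≡ 1 (mod 137). ✓

Final answer: 72^(−1) ≡ 59 (mod 137)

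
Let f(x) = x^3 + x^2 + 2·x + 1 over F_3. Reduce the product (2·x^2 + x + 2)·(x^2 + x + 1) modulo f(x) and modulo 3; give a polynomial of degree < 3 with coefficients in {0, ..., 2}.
a · b ≡ 2·x + 1 (mod f(x))

Multiply as integer polynomials: a · b = 2·x^4 + 3·x^3 + 5·x^2 + 3·x + 2. Reducing coefficients mod 3: a · b ≡ 2·x^4 + 2·x^2 + 2. Now divide by f(x) = x^3 + x^2 + 2·x + 1 in F_3[x], eliminating the leading term at each step:
  leading term 2·x^4: subtract (2·x)·f(x) = 2·x^4 + 2·x^3 + x^2 + 2·x, leaving x^3 + x^2 + x + 2 (coefficients mod 3)
  leading term x^3: subtract (1)·f(x) = x^3 + x^2 + 2·x + 1, leaving 2·x + 1 (coefficients mod 3)
The degree is now < 3, so this is the remainder. Hence a · b ≡ 2·x + 1 in F_3[x]/(f).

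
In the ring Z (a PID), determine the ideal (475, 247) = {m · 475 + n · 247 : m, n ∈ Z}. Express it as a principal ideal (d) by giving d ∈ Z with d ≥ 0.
(475, 247) = (19); d = 19

In the PID Z, (a, b) is generated by gcd(a, b). Compute gcd(475, 247) with the extended Euclidean algorithm, tracking rows (r, s, t) with s·475 + t·247 = r:
  row A: (475, 1, 0)   [1·475 + 0·247 = 475]
  row B: (247, 0, 1)   [0·475 + 1·247 = 247]
  475 = 1·247 + 228   → row C = row A − 1·row B = (228, 1, −1)   [check: 1·475 − 1·247 = 228]
  247 = 1·228 + 19   → row D = row B − 1·row C = (19, −1, 2)   [check: −1·475 + 2·247 = 19]
  228 = 12·19 + 0   → remainder 0, stop. gcd = 19 (last nonzero row D).
So gcd(475, 247) = 19, with Bézout identity −1·475 + 2·247 = 19. Containment (⊇): the Bézout identity exhibits 19 as an element of (475, 247), giving (19) ⊆ (475, 247). Containment (⊆): since 19 | 475 and 19 | 247 (475 = 19·25, 247 = 19·13), every Z-linear combination of 475 and 247 is divisible by 19, so (475, 247) ⊆ (19). Therefore (475, 247) = (19), d = 19.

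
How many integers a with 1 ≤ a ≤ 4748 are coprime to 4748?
2372

The number of a ∈ {1, ..., 4748} with gcd(a, 4748) = 1 is by definition Euler's totient φ(4748). φ is multiplicative, with φ(p^e) = p^e − p^(e−1). Factorise 4748 = 2^2 · 1187. Then
  φ(4748) = (2^2 − 2^1) · (1187 − 1) = 2 · 1186 = 2372.
So there are 2372 such integers.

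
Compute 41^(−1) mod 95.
Apply the extended Euclidean algorithm to (95, 41), tracking rows (r, s, t) with s·95 + t·41 = r. Each division r_prev = q·r_cur + r_new produces the new row as (previous row) − q·(current row):
  row A: (95, 1, 0)   [1·95 + 0·41 = 95]
  row B: (41, 0, 1)   [0·95 + 1·41 = 41]
  95 = 2·41 + 13   → row C = row A − 2·row B = (13, 1, −2)   [check: 1·95 − 2·41 = 13]
  41 = 3·13 + 2   → row D = row B − 3·row C = (2, −3, 7)   [check: −3·95 + 7·41 = 2]
  13 = 6·2 + 1   → row E = row C − 6·row D = (1, 19, −44)   [check: 19·95 − 44·41 = 1]
  2 = 2·1 + 0   → remainder 0, stop. gcd = 1 (last nonzero row E).
The gcd is 1, so 41 is invertible mod 95. The last nonzero row gives 19·95 − 44·41 = 1, so t = −44. So 41^(−1) ≡ −44 ≡ 51 (mod 95). Verify: 41 · 51 = 2091 ≡ 1 (mod 95). ✓

Final answer: 41^(−1) ≡ 51 (mod 95)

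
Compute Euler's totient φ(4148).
φ(4148) = 1920

φ is multiplicative, with φ(p^e) = p^e − p^(e−1). Factorise 4148 = 2^2 · 17 · 61. Then
  φ(4148) = (2^2 − 2^1) · (17 − 1) · (61 − 1) = 2 · 16 · 60 = 1920.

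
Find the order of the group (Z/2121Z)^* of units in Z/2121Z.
|(Z/2121Z)^*| = 1200

(Z/2121Z)^* consists of the classes a with gcd(a, 2121) = 1, so its order is φ(2121). φ is multiplicative, with φ(p^e) = p^e − p^(e−1). Factorise 2121 = 3 · 7 · 101. Then
  φ(2121) = (3 − 1) · (7 − 1) · (101 − 1) = 2 · 6 · 100 = 1200.
Thus |(Z/2121Z)^*| = 1200.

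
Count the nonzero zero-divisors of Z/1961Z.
Z/1961Z has 88 nonzero zero-divisors

In Z/1961Z each nonzero element is either a unit (gcd with 1961 is 1) or a zero-divisor (gcd > 1). The number of units is φ(1961): factorise 1961 = 37 · 53, so φ(1961) = (37 − 1) · (53 − 1) = 36 · 52 = 1872. The nonzero elements number 1961 − 1 = 1960. Hence the nonzero zero-divisors number 1960 − 1872 = 88.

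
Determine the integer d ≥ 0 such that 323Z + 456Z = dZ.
In the PID Z, (a, b) is generated by gcd(a, b). Compute gcd(456, 323) with the extended Euclidean algorithm, tracking rows (r, s, t) with s·456 + t·323 = r:
  row A: (456, 1, 0)   [1·456 + 0·323 = 456]
  row B: (323, 0, 1)   [0·456 + 1·323 = 323]
  456 = 1·323 + 133   → row C = row A − 1·row B = (133, 1, −1)   [check: 1·456 − 1·323 = 133]
  323 = 2·133 + 57   → row D = row B − 2·row C = (57, −2, 3)   [check: −2·456 + 3·323 = 57]
  133 = 2·57 + 19   → row E = row C − 2·row D = (19, 5, −7)   [check: 5·456 − 7·323 = 19]
  57 = 3·19 + 0   → remainder 0, stop. gcd = 19 (last nonzero row E).
So gcd(323, 456) = 19, with Bézout identity 5·456 − 7·323 = 19. Containment (⊇): the Bézout identity exhibits 19 as an element of (323, 456), giving (19) ⊆ (323, 456). Containment (⊆): since 19 | 323 and 19 | 456 (323 = 19·17, 456 = 19·24), every Z-linear combination of 323 and 456 is divisible by 19, so (323, 456) ⊆ (19). Therefore (323, 456) = (19), d = 19.

Final answer: (323, 456) = (19); d = 19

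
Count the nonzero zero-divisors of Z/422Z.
Z/422Z has 211 nonzero zero-divisors

In Z/422Z each nonzero element is either a unit (gcd with 422 is 1) or a zero-divisor (gcd > 1). The number of units is φ(422): factorise 422 = 2 · 211, so φ(422) = (2 − 1) · (211 − 1) = 1 · 210 = 210. The nonzero elements number 422 − 1 = 421. Hence the nonzero zero-divisors number 421 − 210 = 211.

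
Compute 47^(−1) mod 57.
Apply the extended Euclidean algorithm to (57, 47), tracking rows (r, s, t) with s·57 + t·47 = r. Each division r_prev = q·r_cur + r_new produces the new row as (previous row) − q·(current row):
  row A: (57, 1, 0)   [1·57 + 0·47 = 57]
  row B: (47, 0, 1)   [0·57 + 1·47 = 47]
  57 = 1·47 + 10   → row C = row A − 1·row B = (10, 1, −1)   [check: 1·57 − 1·47 = 10]
  47 = 4·10 + 7   → row D = row B − 4·row C = (7, −4, 5)   [check: −4·57 + 5·47 = 7]
  10 = 1·7 + 3   → row E = row C − 1·row D = (3, 5, −6)   [check: 5·57 − 6·47 = 3]
  7 = 2·3 + 1   → row F = row D − 2·row E = (1, −14, 17)   [check: −14·57 + 17·47 = 1]
  3 = 3·1 + 0   → remainder 0, stop. gcd = 1 (last nonzero row F).
The gcd is 1, so 47 is invertible mod 57. The last nonzero row gives −14·57 + 17·47 = 1, so t = 17. So 47^(−1) ≡ 17 (mod 57). Verify: 47 · 17 = 799 ≡ 1 (mod 57). ✓

Final answer: 47^(−1) ≡ 17 (mod 57)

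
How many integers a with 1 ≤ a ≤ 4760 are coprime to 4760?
The number of a ∈ {1, ..., 4760} with gcd(a, 4760) = 1 is by definition Euler's totient φ(4760). φ is multiplicative, with φ(p^e) = p^e − p^(e−1). Factorise 4760 = 2^3 · 5 · 7 · 17. Then
  φ(4760) = (2^3 − 2^2) · (5 − 1) · (7 − 1) · (17 − 1) = 4 · 4 · 6 · 16 = 1536.
So there are 1536 such integers.

Final answer: 1536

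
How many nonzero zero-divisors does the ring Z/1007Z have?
In Z/1007Z each nonzero element is either a unit (gcd with 1007 is 1) or a zero-divisor (gcd > 1). The number of units is φ(1007): factorise 1007 = 19 · 53, so φ(1007) = (19 − 1) · (53 − 1) = 18 · 52 = 936. The nonzero elements number 1007 − 1 = 1006. Hence the nonzero zero-divisors number 1006 − 936 = 70.

Final answer: Z/1007Z has 70 nonzero zero-divisors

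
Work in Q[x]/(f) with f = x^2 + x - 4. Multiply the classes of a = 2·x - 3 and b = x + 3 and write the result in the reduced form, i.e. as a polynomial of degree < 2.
First multiply in Q[x] without reducing: a · b = 2·x^2 + 3·x - 9. Now divide by f(x) = x^2 + x - 4, eliminating the leading term at each step:
  leading term 2·x^2: subtract (2)·f(x) = 2·x^2 + 2·x - 8, leaving x - 1
The degree is now < 2, so this is the remainder. Hence a · b ≡ x - 1 in Q[x]/(f).

Final answer: a · b ≡ x - 1 (mod f(x))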